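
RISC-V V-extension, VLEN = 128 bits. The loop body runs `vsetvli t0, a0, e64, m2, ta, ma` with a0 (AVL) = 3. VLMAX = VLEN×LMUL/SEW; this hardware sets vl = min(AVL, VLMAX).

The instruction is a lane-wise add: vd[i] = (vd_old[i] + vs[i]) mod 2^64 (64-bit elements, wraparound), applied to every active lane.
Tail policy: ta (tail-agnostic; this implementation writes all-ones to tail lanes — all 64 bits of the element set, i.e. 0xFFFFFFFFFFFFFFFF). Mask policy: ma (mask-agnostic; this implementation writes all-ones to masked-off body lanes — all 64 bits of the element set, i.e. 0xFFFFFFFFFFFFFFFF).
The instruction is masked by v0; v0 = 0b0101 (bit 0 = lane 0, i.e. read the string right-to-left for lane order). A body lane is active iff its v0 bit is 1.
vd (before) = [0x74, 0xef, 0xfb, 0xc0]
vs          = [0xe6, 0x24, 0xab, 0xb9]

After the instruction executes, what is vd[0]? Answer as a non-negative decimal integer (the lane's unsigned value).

VLMAX = (128 × 2) / 64 = 4 lanes
AVL=3 ≤ VLMAX=4, so vl = 3
vd[0] add(0x74,0xe6) -> 0x15a
vd[1] mask-off/ones -> 0xffffffffffffffff
vd[2] add(0xfb,0xab) -> 0x1a6
vd[3] tail/ones -> 0xffffffffffffffff

vd[0] = 346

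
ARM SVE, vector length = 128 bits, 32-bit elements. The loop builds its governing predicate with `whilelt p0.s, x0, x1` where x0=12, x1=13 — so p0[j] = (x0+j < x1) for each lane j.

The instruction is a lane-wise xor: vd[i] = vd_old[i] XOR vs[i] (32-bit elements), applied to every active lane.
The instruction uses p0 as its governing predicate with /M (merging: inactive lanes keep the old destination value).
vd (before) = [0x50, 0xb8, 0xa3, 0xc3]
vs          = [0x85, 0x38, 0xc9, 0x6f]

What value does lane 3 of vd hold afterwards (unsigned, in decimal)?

register lanes = 128/32 = 4
p0[j] = (12+j < 13); true for j=0..0 → 1 lanes set
[0] xor(0x50,0x85) = 0xd5
[1] tail/keep = 0xb8
[2] tail/keep = 0xa3
[3] tail/keep = 0xc3

vd[3] = 195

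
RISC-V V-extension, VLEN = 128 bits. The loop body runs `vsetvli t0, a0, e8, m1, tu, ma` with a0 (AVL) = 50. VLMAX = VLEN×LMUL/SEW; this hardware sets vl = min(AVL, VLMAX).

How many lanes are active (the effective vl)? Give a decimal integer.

vl = 16

VLMAX = (128 × 1) / 8 = 16 lanes
vl = min(AVL, VLMAX) = min(50, 16) = 16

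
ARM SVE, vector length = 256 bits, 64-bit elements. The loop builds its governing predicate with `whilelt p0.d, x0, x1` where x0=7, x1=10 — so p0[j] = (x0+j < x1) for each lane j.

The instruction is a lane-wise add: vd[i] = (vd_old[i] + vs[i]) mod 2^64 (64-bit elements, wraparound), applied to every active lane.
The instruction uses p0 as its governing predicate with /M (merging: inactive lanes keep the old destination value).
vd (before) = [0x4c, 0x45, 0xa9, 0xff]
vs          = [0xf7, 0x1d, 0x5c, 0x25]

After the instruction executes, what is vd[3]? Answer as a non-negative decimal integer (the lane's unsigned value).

vd[3] = 255

lane count: 256 div 64 = 4
p0[j] = (7+j < 10); true for j=0..2 → 3 lanes set
lane  0: add(0x4c,0xf7) ⇒ 0x143
lane  1: add(0x45,0x1d) ⇒ 0x62
lane  2: add(0xa9,0x5c) ⇒ 0x105
lane  3: tail/keep ⇒ 0xff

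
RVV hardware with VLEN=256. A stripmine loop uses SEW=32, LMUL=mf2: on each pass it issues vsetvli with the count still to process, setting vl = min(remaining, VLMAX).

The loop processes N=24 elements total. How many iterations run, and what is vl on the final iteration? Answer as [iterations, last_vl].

[iterations, last_vl] = [6, 4]

lanes per group: 256·1/2/32 = 4
24 elements at 4/iter → 6 passes, remainder 4 on the last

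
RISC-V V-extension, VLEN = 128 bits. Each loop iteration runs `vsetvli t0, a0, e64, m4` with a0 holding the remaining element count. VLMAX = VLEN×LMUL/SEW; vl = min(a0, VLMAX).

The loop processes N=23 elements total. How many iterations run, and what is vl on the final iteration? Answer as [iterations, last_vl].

VLMAX = VLEN×LMUL/SEW = 128×4/64 = 8
23 elements at 8/iter → 3 passes, remainder 7 on the last

[iterations, last_vl] = [3, 7]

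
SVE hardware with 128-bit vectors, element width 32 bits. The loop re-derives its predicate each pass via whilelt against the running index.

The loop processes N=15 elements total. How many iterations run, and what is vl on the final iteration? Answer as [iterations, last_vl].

register lanes = 128/32 = 4
15 elements at 4/iter → 4 passes, remainder 3 on the last

[iterations, last_vl] = [4, 3]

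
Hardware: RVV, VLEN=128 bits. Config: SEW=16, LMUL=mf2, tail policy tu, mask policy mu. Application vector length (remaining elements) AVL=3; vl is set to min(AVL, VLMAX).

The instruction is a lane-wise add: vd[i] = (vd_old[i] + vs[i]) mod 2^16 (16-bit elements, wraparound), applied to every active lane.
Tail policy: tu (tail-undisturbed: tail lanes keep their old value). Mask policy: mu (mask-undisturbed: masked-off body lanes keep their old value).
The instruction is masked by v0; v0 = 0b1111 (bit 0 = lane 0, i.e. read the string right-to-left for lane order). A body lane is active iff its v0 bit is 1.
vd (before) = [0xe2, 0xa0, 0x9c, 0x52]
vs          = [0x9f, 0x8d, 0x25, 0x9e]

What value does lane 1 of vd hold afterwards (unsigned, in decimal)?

vd[1] = 301

VLMAX = VLEN×LMUL/SEW = 128×1/2/16 = 4
vl = min(AVL, VLMAX) = min(3, 4) = 3
  i=0: add(0xe2,0x9f) → 385
  i=1: add(0xa0,0x8d) → 301
  i=2: add(0x9c,0x25) → 193
  i=3: tail/keep → 82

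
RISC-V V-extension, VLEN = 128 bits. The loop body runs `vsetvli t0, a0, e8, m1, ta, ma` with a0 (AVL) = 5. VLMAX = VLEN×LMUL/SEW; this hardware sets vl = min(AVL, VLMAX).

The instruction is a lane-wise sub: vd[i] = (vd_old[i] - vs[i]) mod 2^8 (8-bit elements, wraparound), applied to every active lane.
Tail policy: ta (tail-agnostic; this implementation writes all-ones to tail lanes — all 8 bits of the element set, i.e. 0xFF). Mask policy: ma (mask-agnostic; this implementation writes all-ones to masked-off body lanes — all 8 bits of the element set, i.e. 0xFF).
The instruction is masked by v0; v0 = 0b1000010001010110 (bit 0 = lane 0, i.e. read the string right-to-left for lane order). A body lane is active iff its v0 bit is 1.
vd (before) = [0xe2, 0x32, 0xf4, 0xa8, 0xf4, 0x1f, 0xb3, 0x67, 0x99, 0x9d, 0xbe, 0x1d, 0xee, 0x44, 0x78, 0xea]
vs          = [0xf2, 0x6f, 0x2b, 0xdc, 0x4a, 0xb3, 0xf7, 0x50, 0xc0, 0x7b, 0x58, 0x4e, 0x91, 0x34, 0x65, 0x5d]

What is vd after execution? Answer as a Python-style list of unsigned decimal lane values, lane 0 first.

VLMAX = VLEN×LMUL/SEW = 128×1/8 = 16
vl = min(AVL, VLMAX) = min(5, 16) = 5
[0] mask-off/ones = 0xff
[1] sub(0x32,0x6f) = 0xc3
[2] sub(0xf4,0x2b) = 0xc9
[3] mask-off/ones = 0xff
[4] sub(0xf4,0x4a) = 0xaa
[5] tail/ones = 0xff
[6] tail/ones = 0xff
[7] tail/ones = 0xff
[8] tail/ones = 0xff
[9] tail/ones = 0xff
[10] tail/ones = 0xff
[11] tail/ones = 0xff
[12] tail/ones = 0xff
[13] tail/ones = 0xff
[14] tail/ones = 0xff
[15] tail/ones = 0xff

vd = [255, 195, 201, 255, 170, 255, 255, 255, 255, 255, 255, 255, 255, 255, 255, 255]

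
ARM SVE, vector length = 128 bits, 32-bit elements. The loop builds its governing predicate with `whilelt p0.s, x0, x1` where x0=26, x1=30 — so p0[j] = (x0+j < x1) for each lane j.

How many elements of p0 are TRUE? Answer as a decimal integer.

lane count: 128 div 32 = 4
whilelt: lane j active iff 26+j < 30 → j < 4 → 4 active

vl = 4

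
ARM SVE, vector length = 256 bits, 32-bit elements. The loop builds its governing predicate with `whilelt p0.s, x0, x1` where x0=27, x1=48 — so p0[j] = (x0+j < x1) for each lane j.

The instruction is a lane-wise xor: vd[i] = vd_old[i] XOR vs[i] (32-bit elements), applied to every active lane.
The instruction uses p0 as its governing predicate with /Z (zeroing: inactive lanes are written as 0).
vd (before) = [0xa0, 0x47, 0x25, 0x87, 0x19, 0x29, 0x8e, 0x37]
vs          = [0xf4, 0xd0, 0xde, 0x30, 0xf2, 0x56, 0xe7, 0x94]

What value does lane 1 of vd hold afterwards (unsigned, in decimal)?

256-bit reg / 32-bit elem → 8 lanes
whilelt: lane j active iff 27+j < 48 → j < 21 → 8 active
lane  0: xor(0xa0,0xf4) ⇒ 0x54
lane  1: xor(0x47,0xd0) ⇒ 0x97
lane  2: xor(0x25,0xde) ⇒ 0xfb
lane  3: xor(0x87,0x30) ⇒ 0xb7
lane  4: xor(0x19,0xf2) ⇒ 0xeb
lane  5: xor(0x29,0x56) ⇒ 0x7f
lane  6: xor(0x8e,0xe7) ⇒ 0x69
lane  7: xor(0x37,0x94) ⇒ 0xa3

vd[1] = 151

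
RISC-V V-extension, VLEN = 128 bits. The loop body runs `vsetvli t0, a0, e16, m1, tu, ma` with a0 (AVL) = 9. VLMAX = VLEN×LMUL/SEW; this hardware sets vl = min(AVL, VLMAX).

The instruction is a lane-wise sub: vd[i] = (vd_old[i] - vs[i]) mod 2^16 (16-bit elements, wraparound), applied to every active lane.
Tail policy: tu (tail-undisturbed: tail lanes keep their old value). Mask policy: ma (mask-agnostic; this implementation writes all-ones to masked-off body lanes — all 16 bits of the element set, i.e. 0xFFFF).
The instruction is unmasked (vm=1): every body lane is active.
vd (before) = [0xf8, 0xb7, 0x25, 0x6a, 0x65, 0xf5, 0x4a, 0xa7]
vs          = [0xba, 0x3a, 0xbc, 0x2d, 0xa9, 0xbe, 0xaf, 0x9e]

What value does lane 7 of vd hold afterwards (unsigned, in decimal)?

vd[7] = 9

VLMAX = VLEN×LMUL/SEW = 128×1/16 = 8
vl = min(AVL, VLMAX) = min(9, 8) = 8
vd[0] sub(0xf8,0xba) -> 0x3e
vd[1] sub(0xb7,0x3a) -> 0x7d
vd[2] sub(0x25,0xbc) -> 0xff69
vd[3] sub(0x6a,0x2d) -> 0x3d
vd[4] sub(0x65,0xa9) -> 0xffbc
vd[5] sub(0xf5,0xbe) -> 0x37
vd[6] sub(0x4a,0xaf) -> 0xff9b
vd[7] sub(0xa7,0x9e) -> 0x09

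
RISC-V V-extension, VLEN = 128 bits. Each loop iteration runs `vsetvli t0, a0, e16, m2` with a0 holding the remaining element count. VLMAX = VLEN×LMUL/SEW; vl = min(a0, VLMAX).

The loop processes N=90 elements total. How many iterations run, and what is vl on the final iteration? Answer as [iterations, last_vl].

[iterations, last_vl] = [6, 10]

VLMAX = (128 × 2) / 16 = 16 lanes
iterations = ceil(90/16) = 6; final-pass vl = 10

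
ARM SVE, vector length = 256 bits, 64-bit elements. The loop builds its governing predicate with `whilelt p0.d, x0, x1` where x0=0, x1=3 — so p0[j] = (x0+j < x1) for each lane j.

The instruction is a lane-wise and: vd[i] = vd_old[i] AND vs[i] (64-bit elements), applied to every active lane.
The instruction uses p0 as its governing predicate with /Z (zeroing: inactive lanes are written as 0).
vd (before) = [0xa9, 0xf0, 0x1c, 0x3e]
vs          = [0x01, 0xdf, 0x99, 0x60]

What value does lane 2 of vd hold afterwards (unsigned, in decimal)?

register lanes = 256/64 = 4
active while 0+j < 3, i.e. j ∈ [0,3) capped at 4 ⇒ 3
[0] and(0xa9,0x01) = 0x01
[1] and(0xf0,0xdf) = 0xd0
[2] and(0x1c,0x99) = 0x18
[3] tail/zero = 0x00

vd[2] = 24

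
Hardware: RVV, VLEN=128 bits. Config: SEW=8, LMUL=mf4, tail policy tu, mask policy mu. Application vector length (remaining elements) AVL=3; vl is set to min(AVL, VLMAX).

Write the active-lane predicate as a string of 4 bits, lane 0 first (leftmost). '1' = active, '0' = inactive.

predicate = 1110

lanes per group: 128·1/4/8 = 4
vl = min(AVL, VLMAX) = min(3, 4) = 3
bits (lane 0 leftmost): 1110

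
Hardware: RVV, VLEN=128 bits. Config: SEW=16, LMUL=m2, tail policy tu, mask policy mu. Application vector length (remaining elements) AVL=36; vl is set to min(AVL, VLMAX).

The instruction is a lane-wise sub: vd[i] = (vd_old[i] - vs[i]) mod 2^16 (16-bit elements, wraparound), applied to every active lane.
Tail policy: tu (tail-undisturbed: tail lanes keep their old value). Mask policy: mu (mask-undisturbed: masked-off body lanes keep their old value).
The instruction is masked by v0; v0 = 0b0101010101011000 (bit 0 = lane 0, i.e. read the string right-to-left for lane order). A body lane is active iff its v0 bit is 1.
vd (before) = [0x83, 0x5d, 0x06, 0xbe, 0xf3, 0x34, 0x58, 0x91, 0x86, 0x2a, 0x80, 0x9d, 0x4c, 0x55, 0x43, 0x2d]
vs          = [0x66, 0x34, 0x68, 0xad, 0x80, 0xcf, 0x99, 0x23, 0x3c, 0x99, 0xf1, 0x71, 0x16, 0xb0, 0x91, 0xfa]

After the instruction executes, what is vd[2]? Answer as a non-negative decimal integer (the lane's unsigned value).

vd[2] = 6

VLMAX = (128 × 2) / 16 = 16 lanes
vl = min(AVL, VLMAX) = min(36, 16) = 16
lane  0: mask-off/keep ⇒ 0x83
lane  1: mask-off/keep ⇒ 0x5d
lane  2: mask-off/keep ⇒ 0x06
lane  3: sub(0xbe,0xad) ⇒ 0x11
lane  4: sub(0xf3,0x80) ⇒ 0x73
lane  5: mask-off/keep ⇒ 0x34
lane  6: sub(0x58,0x99) ⇒ 0xffbf
lane  7: mask-off/keep ⇒ 0x91
lane  8: sub(0x86,0x3c) ⇒ 0x4a
lane  9: mask-off/keep ⇒ 0x2a
lane 10: sub(0x80,0xf1) ⇒ 0xff8f
lane 11: mask-off/keep ⇒ 0x9d
lane 12: sub(0x4c,0x16) ⇒ 0x36
lane 13: mask-off/keep ⇒ 0x55
lane 14: sub(0x43,0x91) ⇒ 0xffb2
lane 15: mask-off/keep ⇒ 0x2d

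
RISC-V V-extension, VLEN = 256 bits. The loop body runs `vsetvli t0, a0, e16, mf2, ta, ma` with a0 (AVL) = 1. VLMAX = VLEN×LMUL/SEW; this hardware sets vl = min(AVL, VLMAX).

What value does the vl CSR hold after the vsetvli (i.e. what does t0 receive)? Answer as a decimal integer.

VLMAX = (256 × 1/2) / 16 = 8 lanes
vl = min(AVL, VLMAX) = min(1, 8) = 1

vl = 1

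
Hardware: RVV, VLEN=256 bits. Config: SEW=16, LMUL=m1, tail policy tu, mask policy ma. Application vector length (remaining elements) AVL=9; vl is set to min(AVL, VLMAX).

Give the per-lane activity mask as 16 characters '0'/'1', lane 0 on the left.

VLMAX = VLEN×LMUL/SEW = 256×1/16 = 16
vl = min(AVL, VLMAX) = min(9, 16) = 9
bits (lane 0 leftmost): 1111111110000000

predicate = 1111111110000000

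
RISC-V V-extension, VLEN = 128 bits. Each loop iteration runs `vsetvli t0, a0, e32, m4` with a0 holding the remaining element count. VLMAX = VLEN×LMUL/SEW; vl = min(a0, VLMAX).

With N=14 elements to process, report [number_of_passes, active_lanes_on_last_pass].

[iterations, last_vl] = [1, 14]

lanes per group: 128·4/32 = 16
14 elements at 16/iter → 1 passes, remainder 14 on the last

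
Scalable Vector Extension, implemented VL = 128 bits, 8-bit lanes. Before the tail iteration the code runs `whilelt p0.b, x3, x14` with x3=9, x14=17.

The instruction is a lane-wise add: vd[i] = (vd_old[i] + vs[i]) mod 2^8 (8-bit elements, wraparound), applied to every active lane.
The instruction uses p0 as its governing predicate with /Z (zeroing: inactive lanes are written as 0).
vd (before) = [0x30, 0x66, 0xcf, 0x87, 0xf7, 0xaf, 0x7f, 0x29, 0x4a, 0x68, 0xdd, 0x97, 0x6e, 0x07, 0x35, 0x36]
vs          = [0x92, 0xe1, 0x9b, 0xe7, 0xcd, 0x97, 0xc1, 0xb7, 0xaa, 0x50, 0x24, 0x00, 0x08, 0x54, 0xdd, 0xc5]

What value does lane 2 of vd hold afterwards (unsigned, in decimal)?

register lanes = 128/8 = 16
active while 9+j < 17, i.e. j ∈ [0,8) capped at 16 ⇒ 8
lane  0: add(0x30,0x92) ⇒ 0xc2
lane  1: add(0x66,0xe1) ⇒ 0x47
lane  2: add(0xcf,0x9b) ⇒ 0x6a
lane  3: add(0x87,0xe7) ⇒ 0x6e
lane  4: add(0xf7,0xcd) ⇒ 0xc4
lane  5: add(0xaf,0x97) ⇒ 0x46
lane  6: add(0x7f,0xc1) ⇒ 0x40
lane  7: add(0x29,0xb7) ⇒ 0xe0
lane  8: tail/zero ⇒ 0x00
lane  9: tail/zero ⇒ 0x00
lane 10: tail/zero ⇒ 0x00
lane 11: tail/zero ⇒ 0x00
lane 12: tail/zero ⇒ 0x00
lane 13: tail/zero ⇒ 0x00
lane 14: tail/zero ⇒ 0x00
lane 15: tail/zero ⇒ 0x00

vd[2] = 106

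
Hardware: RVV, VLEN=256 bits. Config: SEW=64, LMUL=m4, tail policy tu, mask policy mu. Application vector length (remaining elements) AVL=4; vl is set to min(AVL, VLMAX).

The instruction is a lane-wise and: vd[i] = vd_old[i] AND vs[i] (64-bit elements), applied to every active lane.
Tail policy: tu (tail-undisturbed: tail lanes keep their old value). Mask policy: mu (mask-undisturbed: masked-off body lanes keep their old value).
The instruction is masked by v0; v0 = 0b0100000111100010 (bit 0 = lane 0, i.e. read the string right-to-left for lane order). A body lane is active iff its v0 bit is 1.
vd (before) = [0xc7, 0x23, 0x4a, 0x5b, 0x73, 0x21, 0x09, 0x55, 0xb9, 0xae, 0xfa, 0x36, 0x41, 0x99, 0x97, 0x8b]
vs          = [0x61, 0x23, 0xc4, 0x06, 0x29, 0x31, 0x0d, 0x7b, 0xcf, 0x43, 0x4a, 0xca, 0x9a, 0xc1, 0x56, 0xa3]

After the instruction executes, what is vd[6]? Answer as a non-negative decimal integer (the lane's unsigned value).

lanes per group: 256·4/64 = 16
vl ← min(4, 16) = 4
lane  0: mask-off/keep ⇒ 0xc7
lane  1: and(0x23,0x23) ⇒ 0x23
lane  2: mask-off/keep ⇒ 0x4a
lane  3: mask-off/keep ⇒ 0x5b
lane  4: tail/keep ⇒ 0x73
lane  5: tail/keep ⇒ 0x21
lane  6: tail/keep ⇒ 0x09
lane  7: tail/keep ⇒ 0x55
lane  8: tail/keep ⇒ 0xb9
lane  9: tail/keep ⇒ 0xae
lane 10: tail/keep ⇒ 0xfa
lane 11: tail/keep ⇒ 0x36
lane 12: tail/keep ⇒ 0x41
lane 13: tail/keep ⇒ 0x99
lane 14: tail/keep ⇒ 0x97
lane 15: tail/keep ⇒ 0x8b

vd[6] = 9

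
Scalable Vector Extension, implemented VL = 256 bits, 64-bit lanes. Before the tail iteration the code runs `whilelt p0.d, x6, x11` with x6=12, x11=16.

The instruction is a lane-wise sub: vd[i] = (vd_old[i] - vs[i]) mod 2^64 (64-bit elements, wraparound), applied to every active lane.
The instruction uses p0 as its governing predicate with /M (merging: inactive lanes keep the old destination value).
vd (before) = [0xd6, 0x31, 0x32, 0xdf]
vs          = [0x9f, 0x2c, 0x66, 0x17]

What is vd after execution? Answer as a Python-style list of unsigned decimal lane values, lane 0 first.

lane count: 256 div 64 = 4
p0[j] = (12+j < 16); true for j=0..3 → 4 lanes set
[0] sub(0xd6,0x9f) = 0x37
[1] sub(0x31,0x2c) = 0x05
[2] sub(0x32,0x66) = 0xffffffffffffffcc
[3] sub(0xdf,0x17) = 0xc8

vd = [55, 5, 18446744073709551564, 200]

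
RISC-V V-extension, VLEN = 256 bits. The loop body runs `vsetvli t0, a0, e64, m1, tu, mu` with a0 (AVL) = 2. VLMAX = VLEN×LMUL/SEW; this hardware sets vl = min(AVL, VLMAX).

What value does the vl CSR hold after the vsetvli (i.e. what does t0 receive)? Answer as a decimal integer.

vl = 2

VLMAX = VLEN×LMUL/SEW = 256×1/64 = 4
vl = min(AVL, VLMAX) = min(2, 4) = 2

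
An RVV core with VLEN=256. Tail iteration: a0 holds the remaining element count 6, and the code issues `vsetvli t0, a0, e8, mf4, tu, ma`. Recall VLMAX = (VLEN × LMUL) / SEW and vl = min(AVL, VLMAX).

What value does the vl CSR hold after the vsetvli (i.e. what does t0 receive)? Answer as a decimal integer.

vl = 6

lanes per group: 256·1/4/8 = 8
vl = min(AVL, VLMAX) = min(6, 8) = 6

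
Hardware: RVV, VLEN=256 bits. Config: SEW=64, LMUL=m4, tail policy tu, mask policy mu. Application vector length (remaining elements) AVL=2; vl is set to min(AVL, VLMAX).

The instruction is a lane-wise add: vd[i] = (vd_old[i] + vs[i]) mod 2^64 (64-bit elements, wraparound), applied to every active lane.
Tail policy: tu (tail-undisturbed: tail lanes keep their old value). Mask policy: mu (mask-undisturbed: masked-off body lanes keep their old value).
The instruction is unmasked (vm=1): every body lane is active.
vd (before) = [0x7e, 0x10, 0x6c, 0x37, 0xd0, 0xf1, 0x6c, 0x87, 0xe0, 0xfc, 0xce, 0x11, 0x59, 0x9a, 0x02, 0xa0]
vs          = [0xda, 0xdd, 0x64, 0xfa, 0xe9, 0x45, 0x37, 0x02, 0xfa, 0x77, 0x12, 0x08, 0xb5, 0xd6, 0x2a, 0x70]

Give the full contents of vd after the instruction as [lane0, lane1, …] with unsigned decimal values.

VLMAX = VLEN×LMUL/SEW = 256×4/64 = 16
vl ← min(2, 16) = 2
lane  0: add(0x7e,0xda) ⇒ 0x158
lane  1: add(0x10,0xdd) ⇒ 0xed
lane  2: tail/keep ⇒ 0x6c
lane  3: tail/keep ⇒ 0x37
lane  4: tail/keep ⇒ 0xd0
lane  5: tail/keep ⇒ 0xf1
lane  6: tail/keep ⇒ 0x6c
lane  7: tail/keep ⇒ 0x87
lane  8: tail/keep ⇒ 0xe0
lane  9: tail/keep ⇒ 0xfc
lane 10: tail/keep ⇒ 0xce
lane 11: tail/keep ⇒ 0x11
lane 12: tail/keep ⇒ 0x59
lane 13: tail/keep ⇒ 0x9a
lane 14: tail/keep ⇒ 0x02
lane 15: tail/keep ⇒ 0xa0

vd = [344, 237, 108, 55, 208, 241, 108, 135, 224, 252, 206, 17, 89, 154, 2, 160]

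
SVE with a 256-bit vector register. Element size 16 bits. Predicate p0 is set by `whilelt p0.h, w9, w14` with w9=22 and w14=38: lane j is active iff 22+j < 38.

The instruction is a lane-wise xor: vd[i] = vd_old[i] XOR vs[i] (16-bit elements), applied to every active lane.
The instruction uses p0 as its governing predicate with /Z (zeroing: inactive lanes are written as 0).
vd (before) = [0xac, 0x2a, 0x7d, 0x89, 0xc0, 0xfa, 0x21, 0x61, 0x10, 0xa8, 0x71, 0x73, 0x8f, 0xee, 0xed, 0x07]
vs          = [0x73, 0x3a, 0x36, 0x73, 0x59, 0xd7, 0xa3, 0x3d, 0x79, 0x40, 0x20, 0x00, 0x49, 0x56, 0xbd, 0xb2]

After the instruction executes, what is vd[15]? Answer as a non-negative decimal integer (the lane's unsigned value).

vd[15] = 181

256-bit reg / 16-bit elem → 16 lanes
active while 22+j < 38, i.e. j ∈ [0,16) capped at 16 ⇒ 16
lane  0: xor(0xac,0x73) ⇒ 0xdf
lane  1: xor(0x2a,0x3a) ⇒ 0x10
lane  2: xor(0x7d,0x36) ⇒ 0x4b
lane  3: xor(0x89,0x73) ⇒ 0xfa
lane  4: xor(0xc0,0x59) ⇒ 0x99
lane  5: xor(0xfa,0xd7) ⇒ 0x2d
lane  6: xor(0x21,0xa3) ⇒ 0x82
lane  7: xor(0x61,0x3d) ⇒ 0x5c
lane  8: xor(0x10,0x79) ⇒ 0x69
lane  9: xor(0xa8,0x40) ⇒ 0xe8
lane 10: xor(0x71,0x20) ⇒ 0x51
lane 11: xor(0x73,0x00) ⇒ 0x73
lane 12: xor(0x8f,0x49) ⇒ 0xc6
lane 13: xor(0xee,0x56) ⇒ 0xb8
lane 14: xor(0xed,0xbd) ⇒ 0x50
lane 15: xor(0x07,0xb2) ⇒ 0xb5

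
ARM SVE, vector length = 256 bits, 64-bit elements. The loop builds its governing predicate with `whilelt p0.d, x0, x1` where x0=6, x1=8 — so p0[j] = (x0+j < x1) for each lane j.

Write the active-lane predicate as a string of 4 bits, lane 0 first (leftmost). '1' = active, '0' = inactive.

256-bit reg / 64-bit elem → 4 lanes
p0[j] = (6+j < 8); true for j=0..1 → 2 lanes set
bits (lane 0 leftmost): 1100

predicate = 1100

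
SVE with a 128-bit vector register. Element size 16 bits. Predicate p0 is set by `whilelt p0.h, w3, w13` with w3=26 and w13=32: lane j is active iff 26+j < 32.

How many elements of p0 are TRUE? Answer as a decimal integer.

register lanes = 128/16 = 8
whilelt: lane j active iff 26+j < 32 → j < 6 → 6 active

vl = 6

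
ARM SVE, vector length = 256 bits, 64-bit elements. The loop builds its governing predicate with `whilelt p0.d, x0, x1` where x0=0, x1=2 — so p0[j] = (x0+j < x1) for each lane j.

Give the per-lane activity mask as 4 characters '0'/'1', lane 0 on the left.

lane count: 256 div 64 = 4
p0[j] = (0+j < 2); true for j=0..1 → 2 lanes set
bits (lane 0 leftmost): 1100

predicate = 1100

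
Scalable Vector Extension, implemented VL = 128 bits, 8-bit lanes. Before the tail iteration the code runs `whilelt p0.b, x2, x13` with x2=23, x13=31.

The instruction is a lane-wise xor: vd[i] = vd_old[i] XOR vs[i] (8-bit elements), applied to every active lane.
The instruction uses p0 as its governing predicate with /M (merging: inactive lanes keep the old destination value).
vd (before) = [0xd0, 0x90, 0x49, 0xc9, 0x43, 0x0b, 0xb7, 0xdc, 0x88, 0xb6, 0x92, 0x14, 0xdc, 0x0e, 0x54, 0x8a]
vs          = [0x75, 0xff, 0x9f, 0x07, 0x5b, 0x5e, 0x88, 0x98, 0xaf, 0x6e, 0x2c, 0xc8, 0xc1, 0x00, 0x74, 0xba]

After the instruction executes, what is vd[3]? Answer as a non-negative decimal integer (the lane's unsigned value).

lane count: 128 div 8 = 16
whilelt: lane j active iff 23+j < 31 → j < 8 → 8 active
lane  0: xor(0xd0,0x75) ⇒ 0xa5
lane  1: xor(0x90,0xff) ⇒ 0x6f
lane  2: xor(0x49,0x9f) ⇒ 0xd6
lane  3: xor(0xc9,0x07) ⇒ 0xce
lane  4: xor(0x43,0x5b) ⇒ 0x18
lane  5: xor(0x0b,0x5e) ⇒ 0x55
lane  6: xor(0xb7,0x88) ⇒ 0x3f
lane  7: xor(0xdc,0x98) ⇒ 0x44
lane  8: tail/keep ⇒ 0x88
lane  9: tail/keep ⇒ 0xb6
lane 10: tail/keep ⇒ 0x92
lane 11: tail/keep ⇒ 0x14
lane 12: tail/keep ⇒ 0xdc
lane 13: tail/keep ⇒ 0x0e
lane 14: tail/keep ⇒ 0x54
lane 15: tail/keep ⇒ 0x8a

vd[3] = 206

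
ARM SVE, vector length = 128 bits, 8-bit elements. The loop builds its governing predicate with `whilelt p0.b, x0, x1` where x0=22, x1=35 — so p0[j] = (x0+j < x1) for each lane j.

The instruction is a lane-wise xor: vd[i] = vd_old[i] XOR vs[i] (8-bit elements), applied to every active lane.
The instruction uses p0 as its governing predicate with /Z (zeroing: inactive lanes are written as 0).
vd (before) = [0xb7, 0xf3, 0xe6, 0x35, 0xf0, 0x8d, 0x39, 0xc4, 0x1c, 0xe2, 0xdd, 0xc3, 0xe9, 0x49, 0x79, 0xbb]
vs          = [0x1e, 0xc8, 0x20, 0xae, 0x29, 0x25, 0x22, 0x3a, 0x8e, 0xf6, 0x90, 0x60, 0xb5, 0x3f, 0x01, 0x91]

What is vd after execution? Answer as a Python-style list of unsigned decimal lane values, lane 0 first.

128-bit reg / 8-bit elem → 16 lanes
whilelt: lane j active iff 22+j < 35 → j < 13 → 13 active
lane  0: xor(0xb7,0x1e) ⇒ 0xa9
lane  1: xor(0xf3,0xc8) ⇒ 0x3b
lane  2: xor(0xe6,0x20) ⇒ 0xc6
lane  3: xor(0x35,0xae) ⇒ 0x9b
lane  4: xor(0xf0,0x29) ⇒ 0xd9
lane  5: xor(0x8d,0x25) ⇒ 0xa8
lane  6: xor(0x39,0x22) ⇒ 0x1b
lane  7: xor(0xc4,0x3a) ⇒ 0xfe
lane  8: xor(0x1c,0x8e) ⇒ 0x92
lane  9: xor(0xe2,0xf6) ⇒ 0x14
lane 10: xor(0xdd,0x90) ⇒ 0x4d
lane 11: xor(0xc3,0x60) ⇒ 0xa3
lane 12: xor(0xe9,0xb5) ⇒ 0x5c
lane 13: tail/zero ⇒ 0x00
lane 14: tail/zero ⇒ 0x00
lane 15: tail/zero ⇒ 0x00

vd = [169, 59, 198, 155, 217, 168, 27, 254, 146, 20, 77, 163, 92, 0, 0, 0]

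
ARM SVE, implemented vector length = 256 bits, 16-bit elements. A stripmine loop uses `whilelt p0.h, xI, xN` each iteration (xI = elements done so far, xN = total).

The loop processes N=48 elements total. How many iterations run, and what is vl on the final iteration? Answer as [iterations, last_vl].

[iterations, last_vl] = [3, 16]

lane count: 256 div 16 = 16
N=48: ⌈48/16⌉ = 3 iters; last vl = 48 − 2×16 = 16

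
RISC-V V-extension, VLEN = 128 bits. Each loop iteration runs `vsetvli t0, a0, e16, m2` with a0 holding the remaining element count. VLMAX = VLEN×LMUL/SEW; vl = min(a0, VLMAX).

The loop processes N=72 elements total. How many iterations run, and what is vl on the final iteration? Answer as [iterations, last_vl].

VLMAX = (128 × 2) / 16 = 16 lanes
iterations = ceil(72/16) = 5; final-pass vl = 8

[iterations, last_vl] = [5, 8]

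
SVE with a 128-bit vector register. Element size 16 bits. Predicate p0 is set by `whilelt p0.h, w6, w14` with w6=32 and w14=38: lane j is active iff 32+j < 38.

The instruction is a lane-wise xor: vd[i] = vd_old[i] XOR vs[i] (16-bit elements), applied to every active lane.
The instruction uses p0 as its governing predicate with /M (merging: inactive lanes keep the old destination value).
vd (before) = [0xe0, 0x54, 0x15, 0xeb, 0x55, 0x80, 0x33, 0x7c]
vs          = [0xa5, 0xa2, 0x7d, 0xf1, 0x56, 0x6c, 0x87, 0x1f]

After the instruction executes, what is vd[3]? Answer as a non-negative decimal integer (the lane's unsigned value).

vd[3] = 26

128-bit reg / 16-bit elem → 8 lanes
active while 32+j < 38, i.e. j ∈ [0,6) capped at 8 ⇒ 6
  i=0: xor(0xe0,0xa5) → 69
  i=1: xor(0x54,0xa2) → 246
  i=2: xor(0x15,0x7d) → 104
  i=3: xor(0xeb,0xf1) → 26
  i=4: xor(0x55,0x56) → 3
  i=5: xor(0x80,0x6c) → 236
  i=6: tail/keep → 51
  i=7: tail/keep → 124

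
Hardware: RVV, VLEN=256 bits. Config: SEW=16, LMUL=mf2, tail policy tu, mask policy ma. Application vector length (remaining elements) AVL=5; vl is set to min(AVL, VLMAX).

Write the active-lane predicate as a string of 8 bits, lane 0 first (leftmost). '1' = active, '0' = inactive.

predicate = 11111000

VLMAX = (256 × 1/2) / 16 = 8 lanes
vl ← min(5, 8) = 5
bits (lane 0 leftmost): 11111000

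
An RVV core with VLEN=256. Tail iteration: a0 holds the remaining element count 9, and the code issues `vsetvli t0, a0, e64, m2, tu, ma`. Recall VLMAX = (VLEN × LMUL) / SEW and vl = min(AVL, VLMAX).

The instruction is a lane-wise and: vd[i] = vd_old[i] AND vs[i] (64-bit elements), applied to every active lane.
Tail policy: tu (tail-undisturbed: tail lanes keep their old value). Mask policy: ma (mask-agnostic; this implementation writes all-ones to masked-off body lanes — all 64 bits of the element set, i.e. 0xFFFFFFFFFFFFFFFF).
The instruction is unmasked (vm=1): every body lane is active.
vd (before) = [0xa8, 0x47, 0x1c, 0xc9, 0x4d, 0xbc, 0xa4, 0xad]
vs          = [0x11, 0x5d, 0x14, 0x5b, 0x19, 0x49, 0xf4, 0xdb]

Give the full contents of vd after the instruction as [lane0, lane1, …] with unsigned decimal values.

lanes per group: 256·2/64 = 8
AVL=9 > VLMAX=8, so vl = 8
[0] and(0xa8,0x11) = 0x00
[1] and(0x47,0x5d) = 0x45
[2] and(0x1c,0x14) = 0x14
[3] and(0xc9,0x5b) = 0x49
[4] and(0x4d,0x19) = 0x09
[5] and(0xbc,0x49) = 0x08
[6] and(0xa4,0xf4) = 0xa4
[7] and(0xad,0xdb) = 0x89

vd = [0, 69, 20, 73, 9, 8, 164, 137]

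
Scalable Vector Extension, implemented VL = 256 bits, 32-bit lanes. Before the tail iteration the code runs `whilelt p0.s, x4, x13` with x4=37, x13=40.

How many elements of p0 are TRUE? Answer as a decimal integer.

vl = 3

lane count: 256 div 32 = 8
p0[j] = (37+j < 40); true for j=0..2 → 3 lanes set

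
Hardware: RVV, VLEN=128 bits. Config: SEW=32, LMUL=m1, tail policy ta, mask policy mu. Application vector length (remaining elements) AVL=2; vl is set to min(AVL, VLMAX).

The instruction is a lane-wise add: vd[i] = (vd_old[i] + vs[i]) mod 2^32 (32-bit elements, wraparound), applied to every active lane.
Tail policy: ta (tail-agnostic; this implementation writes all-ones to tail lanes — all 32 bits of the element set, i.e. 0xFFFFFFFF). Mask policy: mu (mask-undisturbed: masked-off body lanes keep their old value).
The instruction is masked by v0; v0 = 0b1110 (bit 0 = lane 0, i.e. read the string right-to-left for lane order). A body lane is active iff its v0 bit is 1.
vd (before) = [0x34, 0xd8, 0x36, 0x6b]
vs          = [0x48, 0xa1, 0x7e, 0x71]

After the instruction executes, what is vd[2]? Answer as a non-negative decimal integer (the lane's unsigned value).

lanes per group: 128·1/32 = 4
AVL=2 ≤ VLMAX=4, so vl = 2
vd[0] mask-off/keep -> 0x34
vd[1] add(0xd8,0xa1) -> 0x179
vd[2] tail/ones -> 0xffffffff
vd[3] tail/ones -> 0xffffffff

vd[2] = 4294967295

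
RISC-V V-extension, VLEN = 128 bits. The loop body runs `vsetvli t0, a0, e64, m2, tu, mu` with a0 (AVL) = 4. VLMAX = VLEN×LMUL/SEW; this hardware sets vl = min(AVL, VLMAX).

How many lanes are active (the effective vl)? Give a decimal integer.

VLMAX = VLEN×LMUL/SEW = 128×2/64 = 4
vl = min(AVL, VLMAX) = min(4, 4) = 4

vl = 4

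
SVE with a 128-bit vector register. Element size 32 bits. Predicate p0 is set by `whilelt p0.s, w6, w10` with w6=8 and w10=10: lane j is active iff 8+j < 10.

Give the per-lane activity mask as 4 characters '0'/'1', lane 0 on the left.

register lanes = 128/32 = 4
active while 8+j < 10, i.e. j ∈ [0,2) capped at 4 ⇒ 2
bits (lane 0 leftmost): 1100

predicate = 1100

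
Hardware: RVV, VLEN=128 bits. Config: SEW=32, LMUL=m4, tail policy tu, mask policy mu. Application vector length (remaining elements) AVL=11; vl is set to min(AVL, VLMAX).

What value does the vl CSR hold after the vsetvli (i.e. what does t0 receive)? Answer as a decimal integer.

lanes per group: 128·4/32 = 16
AVL=11 ≤ VLMAX=16, so vl = 11

vl = 11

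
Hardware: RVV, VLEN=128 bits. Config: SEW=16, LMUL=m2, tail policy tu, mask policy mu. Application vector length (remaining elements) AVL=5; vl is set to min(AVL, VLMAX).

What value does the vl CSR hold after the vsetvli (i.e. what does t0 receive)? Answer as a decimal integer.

vl = 5

VLMAX = (128 × 2) / 16 = 16 lanes
vl ← min(5, 16) = 5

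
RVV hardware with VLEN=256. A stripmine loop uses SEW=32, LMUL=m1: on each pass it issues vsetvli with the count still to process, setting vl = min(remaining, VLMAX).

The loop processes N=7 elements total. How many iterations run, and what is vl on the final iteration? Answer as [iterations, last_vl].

[iterations, last_vl] = [1, 7]

lanes per group: 256·1/32 = 8
iterations = ceil(7/8) = 1; final-pass vl = 7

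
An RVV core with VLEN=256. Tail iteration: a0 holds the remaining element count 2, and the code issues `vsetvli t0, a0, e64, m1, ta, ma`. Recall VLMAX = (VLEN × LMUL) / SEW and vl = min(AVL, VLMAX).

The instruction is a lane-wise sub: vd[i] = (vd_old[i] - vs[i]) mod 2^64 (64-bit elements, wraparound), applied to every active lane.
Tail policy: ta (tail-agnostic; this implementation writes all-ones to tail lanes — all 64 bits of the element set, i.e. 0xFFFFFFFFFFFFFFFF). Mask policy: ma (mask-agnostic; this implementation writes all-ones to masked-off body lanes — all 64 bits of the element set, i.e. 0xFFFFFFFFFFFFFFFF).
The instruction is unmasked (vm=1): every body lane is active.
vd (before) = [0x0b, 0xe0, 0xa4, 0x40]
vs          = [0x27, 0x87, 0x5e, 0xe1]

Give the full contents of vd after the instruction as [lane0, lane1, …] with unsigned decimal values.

vd = [18446744073709551588, 89, 18446744073709551615, 18446744073709551615]

lanes per group: 256·1/64 = 4
vl = min(AVL, VLMAX) = min(2, 4) = 2
  i=0: sub(0x0b,0x27) → 18446744073709551588
  i=1: sub(0xe0,0x87) → 89
  i=2: tail/ones → 18446744073709551615
  i=3: tail/ones → 18446744073709551615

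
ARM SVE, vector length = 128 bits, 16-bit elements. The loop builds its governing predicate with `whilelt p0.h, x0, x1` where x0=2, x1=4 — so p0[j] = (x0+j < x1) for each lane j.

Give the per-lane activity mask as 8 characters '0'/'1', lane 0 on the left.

predicate = 11000000

128-bit reg / 16-bit elem → 8 lanes
whilelt: lane j active iff 2+j < 4 → j < 2 → 2 active
bits (lane 0 leftmost): 11000000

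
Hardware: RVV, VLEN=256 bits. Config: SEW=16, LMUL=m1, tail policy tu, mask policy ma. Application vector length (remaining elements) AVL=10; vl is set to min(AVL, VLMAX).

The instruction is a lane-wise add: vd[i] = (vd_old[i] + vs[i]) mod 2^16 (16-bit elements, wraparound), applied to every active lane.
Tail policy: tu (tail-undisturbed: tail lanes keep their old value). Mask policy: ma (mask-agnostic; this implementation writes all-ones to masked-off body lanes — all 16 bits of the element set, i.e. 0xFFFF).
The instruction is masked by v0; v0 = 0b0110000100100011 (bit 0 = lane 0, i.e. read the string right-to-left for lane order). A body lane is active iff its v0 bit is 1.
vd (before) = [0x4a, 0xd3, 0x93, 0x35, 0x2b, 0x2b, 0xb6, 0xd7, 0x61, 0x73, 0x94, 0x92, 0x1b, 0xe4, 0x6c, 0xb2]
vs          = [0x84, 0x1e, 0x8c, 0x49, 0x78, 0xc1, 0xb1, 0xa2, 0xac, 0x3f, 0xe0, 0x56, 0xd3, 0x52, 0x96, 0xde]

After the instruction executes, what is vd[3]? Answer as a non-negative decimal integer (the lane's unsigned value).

vd[3] = 65535

lanes per group: 256·1/16 = 16
vl = min(AVL, VLMAX) = min(10, 16) = 10
[0] add(0x4a,0x84) = 0xce
[1] add(0xd3,0x1e) = 0xf1
[2] mask-off/ones = 0xffff
[3] mask-off/ones = 0xffff
[4] mask-off/ones = 0xffff
[5] add(0x2b,0xc1) = 0xec
[6] mask-off/ones = 0xffff
[7] mask-off/ones = 0xffff
[8] add(0x61,0xac) = 0x10d
[9] mask-off/ones = 0xffff
[10] tail/keep = 0x94
[11] tail/keep = 0x92
[12] tail/keep = 0x1b
[13] tail/keep = 0xe4
[14] tail/keep = 0x6c
[15] tail/keep = 0xb2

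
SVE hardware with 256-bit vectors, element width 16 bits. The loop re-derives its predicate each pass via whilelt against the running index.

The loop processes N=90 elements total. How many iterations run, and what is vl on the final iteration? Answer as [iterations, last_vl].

[iterations, last_vl] = [6, 10]

lane count: 256 div 16 = 16
N=90: ⌈90/16⌉ = 6 iters; last vl = 90 − 5×16 = 10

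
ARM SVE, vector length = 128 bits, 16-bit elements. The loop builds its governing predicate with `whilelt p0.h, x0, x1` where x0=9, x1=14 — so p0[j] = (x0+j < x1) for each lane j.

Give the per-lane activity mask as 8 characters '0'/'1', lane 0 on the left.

lane count: 128 div 16 = 8
whilelt: lane j active iff 9+j < 14 → j < 5 → 5 active
bits (lane 0 leftmost): 11111000

predicate = 11111000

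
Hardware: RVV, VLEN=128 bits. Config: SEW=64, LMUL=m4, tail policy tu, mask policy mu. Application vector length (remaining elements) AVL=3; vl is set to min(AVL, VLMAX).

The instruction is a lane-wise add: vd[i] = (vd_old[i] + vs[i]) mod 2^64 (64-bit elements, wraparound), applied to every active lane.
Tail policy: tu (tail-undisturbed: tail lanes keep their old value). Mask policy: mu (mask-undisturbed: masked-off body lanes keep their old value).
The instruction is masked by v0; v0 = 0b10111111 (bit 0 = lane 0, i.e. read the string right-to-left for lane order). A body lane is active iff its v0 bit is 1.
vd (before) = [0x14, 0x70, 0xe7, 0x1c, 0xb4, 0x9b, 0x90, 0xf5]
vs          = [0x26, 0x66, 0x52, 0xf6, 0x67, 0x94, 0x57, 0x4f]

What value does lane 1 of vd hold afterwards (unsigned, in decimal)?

lanes per group: 128·4/64 = 8
AVL=3 ≤ VLMAX=8, so vl = 3
lane  0: add(0x14,0x26) ⇒ 0x3a
lane  1: add(0x70,0x66) ⇒ 0xd6
lane  2: add(0xe7,0x52) ⇒ 0x139
lane  3: tail/keep ⇒ 0x1c
lane  4: tail/keep ⇒ 0xb4
lane  5: tail/keep ⇒ 0x9b
lane  6: tail/keep ⇒ 0x90
lane  7: tail/keep ⇒ 0xf5

vd[1] = 214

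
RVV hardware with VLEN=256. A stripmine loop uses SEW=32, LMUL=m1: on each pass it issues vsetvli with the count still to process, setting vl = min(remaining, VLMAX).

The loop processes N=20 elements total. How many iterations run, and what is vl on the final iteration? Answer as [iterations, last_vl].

VLMAX = VLEN×LMUL/SEW = 256×1/32 = 8
20 elements at 8/iter → 3 passes, remainder 4 on the last

[iterations, last_vl] = [3, 4]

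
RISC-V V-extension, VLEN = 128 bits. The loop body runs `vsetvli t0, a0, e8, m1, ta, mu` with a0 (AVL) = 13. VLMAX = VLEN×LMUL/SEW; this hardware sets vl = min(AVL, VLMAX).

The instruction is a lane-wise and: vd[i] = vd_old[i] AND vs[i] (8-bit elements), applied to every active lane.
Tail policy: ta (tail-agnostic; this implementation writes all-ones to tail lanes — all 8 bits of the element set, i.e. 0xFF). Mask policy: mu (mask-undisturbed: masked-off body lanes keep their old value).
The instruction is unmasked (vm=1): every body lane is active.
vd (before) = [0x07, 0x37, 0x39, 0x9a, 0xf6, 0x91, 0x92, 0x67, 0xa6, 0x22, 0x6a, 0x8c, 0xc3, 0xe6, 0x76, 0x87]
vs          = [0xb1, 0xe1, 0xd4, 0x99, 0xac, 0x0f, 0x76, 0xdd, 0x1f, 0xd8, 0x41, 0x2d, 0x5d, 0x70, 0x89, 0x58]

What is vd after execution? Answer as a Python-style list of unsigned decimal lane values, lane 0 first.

vd = [1, 33, 16, 152, 164, 1, 18, 69, 6, 0, 64, 12, 65, 255, 255, 255]

VLMAX = (128 × 1) / 8 = 16 lanes
AVL=13 ≤ VLMAX=16, so vl = 13
  i=0: and(0x07,0xb1) → 1
  i=1: and(0x37,0xe1) → 33
  i=2: and(0x39,0xd4) → 16
  i=3: and(0x9a,0x99) → 152
  i=4: and(0xf6,0xac) → 164
  i=5: and(0x91,0x0f) → 1
  i=6: and(0x92,0x76) → 18
  i=7: and(0x67,0xdd) → 69
  i=8: and(0xa6,0x1f) → 6
  i=9: and(0x22,0xd8) → 0
  i=10: and(0x6a,0x41) → 64
  i=11: and(0x8c,0x2d) → 12
  i=12: and(0xc3,0x5d) → 65
  i=13: tail/ones → 255
  i=14: tail/ones → 255
  i=15: tail/ones → 255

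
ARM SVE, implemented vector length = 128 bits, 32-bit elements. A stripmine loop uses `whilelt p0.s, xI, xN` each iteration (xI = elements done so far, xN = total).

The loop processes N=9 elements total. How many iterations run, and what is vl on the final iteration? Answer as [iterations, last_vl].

register lanes = 128/32 = 4
iterations = ceil(9/4) = 3; final-pass vl = 1

[iterations, last_vl] = [3, 1]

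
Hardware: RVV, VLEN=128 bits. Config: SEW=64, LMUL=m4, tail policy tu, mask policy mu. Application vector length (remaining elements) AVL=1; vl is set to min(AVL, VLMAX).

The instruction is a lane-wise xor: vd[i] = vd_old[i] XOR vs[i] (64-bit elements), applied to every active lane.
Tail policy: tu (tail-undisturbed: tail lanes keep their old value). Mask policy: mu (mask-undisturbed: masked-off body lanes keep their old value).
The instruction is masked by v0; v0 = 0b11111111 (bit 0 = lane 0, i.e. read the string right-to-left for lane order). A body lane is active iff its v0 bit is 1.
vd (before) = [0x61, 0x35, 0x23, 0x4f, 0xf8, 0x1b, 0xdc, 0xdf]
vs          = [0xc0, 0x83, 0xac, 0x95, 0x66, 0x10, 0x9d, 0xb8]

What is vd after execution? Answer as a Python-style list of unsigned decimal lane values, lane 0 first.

lanes per group: 128·4/64 = 8
vl ← min(1, 8) = 1
vd[0] xor(0x61,0xc0) -> 0xa1
vd[1] tail/keep -> 0x35
vd[2] tail/keep -> 0x23
vd[3] tail/keep -> 0x4f
vd[4] tail/keep -> 0xf8
vd[5] tail/keep -> 0x1b
vd[6] tail/keep -> 0xdc
vd[7] tail/keep -> 0xdf

vd = [161, 53, 35, 79, 248, 27, 220, 223]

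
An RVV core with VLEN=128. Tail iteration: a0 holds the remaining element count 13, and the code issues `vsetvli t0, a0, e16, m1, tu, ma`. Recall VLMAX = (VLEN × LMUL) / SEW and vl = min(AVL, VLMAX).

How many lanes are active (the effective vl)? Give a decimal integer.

vl = 8

VLMAX = (128 × 1) / 16 = 8 lanes
vl ← min(13, 8) = 8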